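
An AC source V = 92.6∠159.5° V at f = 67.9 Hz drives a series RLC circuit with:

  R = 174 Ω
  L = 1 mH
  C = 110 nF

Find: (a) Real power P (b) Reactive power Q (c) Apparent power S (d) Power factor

Step 1 — Angular frequency: ω = 2π·f = 2π·67.9 = 426.6 rad/s.
Step 2 — Component impedances:
  R: Z = R = 174 Ω
  L: Z = jωL = j·426.6·0.001 = 0 + j0.4266 Ω
  C: Z = 1/(jωC) = -j/(ω·C) = 0 - j2.131e+04 Ω
Step 3 — Series combination: Z_total = R + L + C = 174 - j2.131e+04 Ω = 2.131e+04∠-89.5° Ω.
Step 4 — Source phasor: V = 92.6∠159.5° V = -86.74 + j32.43 V.
Step 5 — Current: I = V / Z = -0.001555 - j0.004058 A = 0.004346∠-111.0° A.
Step 6 — Complex power: S = V·I* = 0.003286 - j0.4024 VA.
Step 7 — Real power: P = Re(S) = 0.003286 W.
Step 8 — Reactive power: Q = Im(S) = -0.4024 VAR.
Step 9 — Apparent power: |S| = 0.4024 VA.
Step 10 — Power factor: PF = P/|S| = 0.008166 (leading).

(a) P = 0.003286 W  (b) Q = -0.4024 VAR  (c) S = 0.4024 VA  (d) PF = 0.008166 (leading)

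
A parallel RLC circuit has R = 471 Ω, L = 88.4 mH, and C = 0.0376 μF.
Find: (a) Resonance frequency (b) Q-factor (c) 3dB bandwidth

Step 1 — Resonance: ω₀ = 1/√(LC) = 1/√(0.0884·3.76e-08) = 1.735e+04 rad/s.
Step 2 — f₀ = ω₀/(2π) = 2761 Hz.
Step 3 — Parallel Q: Q = R/(ω₀L) = 471/(1.735e+04·0.0884) = 0.3072.
Step 4 — Bandwidth: Δω = ω₀/Q = 5.647e+04 rad/s; BW = Δω/(2π) = 8987 Hz.

(a) f₀ = 2761 Hz  (b) Q = 0.3072  (c) BW = 8987 Hz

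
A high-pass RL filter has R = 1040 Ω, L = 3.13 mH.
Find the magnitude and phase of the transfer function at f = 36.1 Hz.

Step 1 — Angular frequency: ω = 2π·36.1 = 226.8 rad/s.
Step 2 — Transfer function: H(jω) = jωL/(R + jωL).
Step 3 — Numerator jωL = j·0.71; denominator R + jωL = 1040 + j0.71.
Step 4 — H = 4.66e-07 + j0.0006826.
Step 5 — Magnitude: |H| = 0.0006826 (-63.3 dB); phase: φ = 90.0°.

|H| = 0.0006826 (-63.3 dB), φ = 90.0°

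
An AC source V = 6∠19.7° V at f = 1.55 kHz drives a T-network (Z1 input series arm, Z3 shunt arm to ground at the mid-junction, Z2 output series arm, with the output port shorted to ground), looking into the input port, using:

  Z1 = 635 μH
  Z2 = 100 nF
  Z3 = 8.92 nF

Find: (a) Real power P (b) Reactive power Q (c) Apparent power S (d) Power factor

Step 1 — Angular frequency: ω = 2π·f = 2π·1550 = 9739 rad/s.
Step 2 — Component impedances:
  Z1: Z = jωL = j·9739·0.000635 = 0 + j6.184 Ω
  Z2: Z = 1/(jωC) = -j/(ω·C) = 0 - j1027 Ω
  Z3: Z = 1/(jωC) = -j/(ω·C) = 0 - j1.151e+04 Ω
Step 3 — With the output port shorted to ground, the output series arm Z2 runs from the junction to ground; the shunt arm Z3 also runs from the junction to ground. They appear in parallel: Z3 || Z2 = 0 - j942.7 Ω.
Step 4 — Series with input arm Z1: Z_in = Z1 + (Z3 || Z2) = 0 - j936.5 Ω = 936.5∠-90.0° Ω.
Step 5 — Source phasor: V = 6∠19.7° V = 5.649 + j2.023 V.
Step 6 — Current: I = V / Z = -0.00216 + j0.006032 A = 0.006407∠109.7° A.
Step 7 — Complex power: S = V·I* = 0 - j0.03844 VA.
Step 8 — Real power: P = Re(S) = 0 W.
Step 9 — Reactive power: Q = Im(S) = -0.03844 VAR.
Step 10 — Apparent power: |S| = 0.03844 VA.
Step 11 — Power factor: PF = P/|S| = 0 (leading).

(a) P = 0 W  (b) Q = -0.03844 VAR  (c) S = 0.03844 VA  (d) PF = 0 (leading)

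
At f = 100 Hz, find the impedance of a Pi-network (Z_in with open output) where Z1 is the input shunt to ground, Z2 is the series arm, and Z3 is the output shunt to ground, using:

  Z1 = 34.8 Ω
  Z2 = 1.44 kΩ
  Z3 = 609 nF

Step 1 — Angular frequency: ω = 2π·f = 2π·100 = 628.3 rad/s.
Step 2 — Component impedances:
  Z1: Z = R = 34.8 Ω
  Z2: Z = R = 1440 Ω
  Z3: Z = 1/(jωC) = -j/(ω·C) = 0 - j2613 Ω
Step 3 — With open output, the series arm Z2 and the output shunt Z3 appear in series to ground: Z2 + Z3 = 1440 - j2613 Ω.
Step 4 — Parallel with input shunt Z1: Z_in = Z1 || (Z2 + Z3) = 34.6 - j0.3515 Ω = 34.6∠-0.6° Ω.

Z = 34.6 - j0.3515 Ω = 34.6∠-0.6° Ω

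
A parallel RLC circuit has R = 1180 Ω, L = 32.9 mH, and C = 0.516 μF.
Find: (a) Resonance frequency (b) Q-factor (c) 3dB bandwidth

Step 1 — Resonance: ω₀ = 1/√(LC) = 1/√(0.0329·5.16e-07) = 7675 rad/s.
Step 2 — f₀ = ω₀/(2π) = 1222 Hz.
Step 3 — Parallel Q: Q = R/(ω₀L) = 1180/(7675·0.0329) = 4.673.
Step 4 — Bandwidth: Δω = ω₀/Q = 1642 rad/s; BW = Δω/(2π) = 261.4 Hz.

(a) f₀ = 1222 Hz  (b) Q = 4.673  (c) BW = 261.4 Hz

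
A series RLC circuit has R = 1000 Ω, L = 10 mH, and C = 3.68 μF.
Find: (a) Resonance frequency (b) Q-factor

Step 1 — Resonance condition Im(Z)=0 gives ω₀ = 1/√(LC).
Step 2 — ω₀ = 1/√(0.01·3.68e-06) = 5213 rad/s.
Step 3 — f₀ = ω₀/(2π) = 829.7 Hz.
Step 4 — Series Q: Q = ω₀L/R = 5213·0.01/1000 = 0.05213.

(a) f₀ = 829.7 Hz  (b) Q = 0.05213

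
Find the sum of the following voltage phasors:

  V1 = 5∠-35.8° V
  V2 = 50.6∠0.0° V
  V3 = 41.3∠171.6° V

Step 1 — Convert each phasor to rectangular form:
  V1 = 5·(cos(-35.8°) + j·sin(-35.8°)) = 4.055 - j2.925 V
  V2 = 50.6·(cos(0.0°) + j·sin(0.0°)) = 50.6 V
  V3 = 41.3·(cos(171.6°) + j·sin(171.6°)) = -40.86 + j6.033 V
Step 2 — Sum components: V_total = 13.8 + j3.108 V.
Step 3 — Convert to polar: |V_total| = 14.14 V, ∠V_total = 12.7°.

V_total = 14.14∠12.7° V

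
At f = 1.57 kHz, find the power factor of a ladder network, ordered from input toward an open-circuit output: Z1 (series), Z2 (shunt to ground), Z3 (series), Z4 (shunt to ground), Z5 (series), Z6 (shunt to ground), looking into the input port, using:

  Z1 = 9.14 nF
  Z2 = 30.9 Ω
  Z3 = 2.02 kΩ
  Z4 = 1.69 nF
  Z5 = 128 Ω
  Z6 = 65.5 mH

Step 1 — Angular frequency: ω = 2π·f = 2π·1570 = 9865 rad/s.
Step 2 — Component impedances:
  Z1: Z = 1/(jωC) = -j/(ω·C) = 0 - j1.109e+04 Ω
  Z2: Z = R = 30.9 Ω
  Z3: Z = R = 2020 Ω
  Z4: Z = 1/(jωC) = -j/(ω·C) = 0 - j5.998e+04 Ω
  Z5: Z = R = 128 Ω
  Z6: Z = jωL = j·9865·0.0655 = 0 + j646.1 Ω
Step 3 — Ladder network (open output): work backward from the far end, alternating series and parallel combinations. Z_in = 30.5 - j1.109e+04 Ω = 1.109e+04∠-89.8° Ω.
Step 4 — Power factor: PF = cos(φ) = Re(Z)/|Z| = 30.5/1.109e+04 = 0.00275.
Step 5 — Type: Im(Z) = -1.109e+04 ⇒ leading (phase φ = -89.8°).

PF = 0.00275 (leading, φ = -89.8°)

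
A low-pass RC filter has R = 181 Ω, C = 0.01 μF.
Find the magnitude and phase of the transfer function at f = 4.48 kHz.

Step 1 — Angular frequency: ω = 2π·4480 = 2.815e+04 rad/s.
Step 2 — Transfer function: H(jω) = 1/(1 + jωRC).
Step 3 — Denominator: 1 + jωRC = 1 + j·2.815e+04·181·1e-08 = 1 + j0.05095.
Step 4 — H = 0.9974 - j0.05082.
Step 5 — Magnitude: |H| = 0.9987 (-0.0 dB); phase: φ = -2.9°.

|H| = 0.9987 (-0.0 dB), φ = -2.9°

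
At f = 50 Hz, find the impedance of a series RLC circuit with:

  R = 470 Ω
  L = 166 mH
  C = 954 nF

Step 1 — Angular frequency: ω = 2π·f = 2π·50 = 314.2 rad/s.
Step 2 — Component impedances:
  R: Z = R = 470 Ω
  L: Z = jωL = j·314.2·0.166 = 0 + j52.15 Ω
  C: Z = 1/(jωC) = -j/(ω·C) = 0 - j3337 Ω
Step 3 — Series combination: Z_total = R + L + C = 470 - j3284 Ω = 3318∠-81.9° Ω.

Z = 470 - j3284 Ω = 3318∠-81.9° Ω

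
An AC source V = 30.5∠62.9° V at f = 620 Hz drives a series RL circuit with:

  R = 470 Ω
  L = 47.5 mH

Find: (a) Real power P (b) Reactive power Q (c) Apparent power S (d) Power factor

Step 1 — Angular frequency: ω = 2π·f = 2π·620 = 3896 rad/s.
Step 2 — Component impedances:
  R: Z = R = 470 Ω
  L: Z = jωL = j·3896·0.0475 = 0 + j185 Ω
Step 3 — Series combination: Z_total = R + L = 470 + j185 Ω = 505.1∠21.5° Ω.
Step 4 — Source phasor: V = 30.5∠62.9° V = 13.89 + j27.15 V.
Step 5 — Current: I = V / Z = 0.04529 + j0.03994 A = 0.06038∠41.4° A.
Step 6 — Complex power: S = V·I* = 1.714 + j0.6747 VA.
Step 7 — Real power: P = Re(S) = 1.714 W.
Step 8 — Reactive power: Q = Im(S) = 0.6747 VAR.
Step 9 — Apparent power: |S| = 1.842 VA.
Step 10 — Power factor: PF = P/|S| = 0.9305 (lagging).

(a) P = 1.714 W  (b) Q = 0.6747 VAR  (c) S = 1.842 VA  (d) PF = 0.9305 (lagging)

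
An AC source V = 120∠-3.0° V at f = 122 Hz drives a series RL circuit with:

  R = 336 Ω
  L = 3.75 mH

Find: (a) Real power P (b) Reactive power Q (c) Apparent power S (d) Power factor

Step 1 — Angular frequency: ω = 2π·f = 2π·122 = 766.5 rad/s.
Step 2 — Component impedances:
  R: Z = R = 336 Ω
  L: Z = jωL = j·766.5·0.00375 = 0 + j2.875 Ω
Step 3 — Series combination: Z_total = R + L = 336 + j2.875 Ω = 336∠0.5° Ω.
Step 4 — Source phasor: V = 120∠-3.0° V = 119.8 - j6.28 V.
Step 5 — Current: I = V / Z = 0.3565 - j0.02174 A = 0.3571∠-3.5° A.
Step 6 — Complex power: S = V·I* = 42.85 + j0.3666 VA.
Step 7 — Real power: P = Re(S) = 42.85 W.
Step 8 — Reactive power: Q = Im(S) = 0.3666 VAR.
Step 9 — Apparent power: |S| = 42.86 VA.
Step 10 — Power factor: PF = P/|S| = 1 (lagging).

(a) P = 42.85 W  (b) Q = 0.3666 VAR  (c) S = 42.86 VA  (d) PF = 1 (lagging)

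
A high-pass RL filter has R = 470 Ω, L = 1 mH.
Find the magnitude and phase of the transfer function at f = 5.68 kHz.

Step 1 — Angular frequency: ω = 2π·5680 = 3.569e+04 rad/s.
Step 2 — Transfer function: H(jω) = jωL/(R + jωL).
Step 3 — Numerator jωL = j·35.69; denominator R + jωL = 470 + j35.69.
Step 4 — H = 0.005733 + j0.0755.
Step 5 — Magnitude: |H| = 0.07571 (-22.4 dB); phase: φ = 85.7°.

|H| = 0.07571 (-22.4 dB), φ = 85.7°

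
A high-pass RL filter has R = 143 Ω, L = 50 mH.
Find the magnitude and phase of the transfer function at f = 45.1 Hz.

Step 1 — Angular frequency: ω = 2π·45.1 = 283.4 rad/s.
Step 2 — Transfer function: H(jω) = jωL/(R + jωL).
Step 3 — Numerator jωL = j·14.17; denominator R + jωL = 143 + j14.17.
Step 4 — H = 0.009722 + j0.09812.
Step 5 — Magnitude: |H| = 0.0986 (-20.1 dB); phase: φ = 84.3°.

|H| = 0.0986 (-20.1 dB), φ = 84.3°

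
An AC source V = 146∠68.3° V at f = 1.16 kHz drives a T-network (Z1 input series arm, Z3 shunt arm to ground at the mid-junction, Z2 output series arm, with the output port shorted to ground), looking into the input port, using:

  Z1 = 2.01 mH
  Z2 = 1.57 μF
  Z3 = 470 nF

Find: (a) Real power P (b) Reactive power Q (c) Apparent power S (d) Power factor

Step 1 — Angular frequency: ω = 2π·f = 2π·1160 = 7288 rad/s.
Step 2 — Component impedances:
  Z1: Z = jωL = j·7288·0.00201 = 0 + j14.65 Ω
  Z2: Z = 1/(jωC) = -j/(ω·C) = 0 - j87.39 Ω
  Z3: Z = 1/(jωC) = -j/(ω·C) = 0 - j291.9 Ω
Step 3 — With the output port shorted to ground, the output series arm Z2 runs from the junction to ground; the shunt arm Z3 also runs from the junction to ground. They appear in parallel: Z3 || Z2 = 0 - j67.26 Ω.
Step 4 — Series with input arm Z1: Z_in = Z1 + (Z3 || Z2) = 0 - j52.61 Ω = 52.61∠-90.0° Ω.
Step 5 — Source phasor: V = 146∠68.3° V = 53.98 + j135.7 V.
Step 6 — Current: I = V / Z = -2.579 + j1.026 A = 2.775∠158.3° A.
Step 7 — Complex power: S = V·I* = 0 - j405.2 VA.
Step 8 — Real power: P = Re(S) = 0 W.
Step 9 — Reactive power: Q = Im(S) = -405.2 VAR.
Step 10 — Apparent power: |S| = 405.2 VA.
Step 11 — Power factor: PF = P/|S| = 0 (leading).

(a) P = 0 W  (b) Q = -405.2 VAR  (c) S = 405.2 VA  (d) PF = 0 (leading)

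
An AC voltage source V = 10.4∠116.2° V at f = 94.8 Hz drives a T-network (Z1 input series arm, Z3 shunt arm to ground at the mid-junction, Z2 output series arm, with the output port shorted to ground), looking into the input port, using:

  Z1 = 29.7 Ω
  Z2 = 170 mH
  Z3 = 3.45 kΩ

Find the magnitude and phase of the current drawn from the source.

Step 1 — Angular frequency: ω = 2π·f = 2π·94.8 = 595.6 rad/s.
Step 2 — Component impedances:
  Z1: Z = R = 29.7 Ω
  Z2: Z = jωL = j·595.6·0.17 = 0 + j101.3 Ω
  Z3: Z = R = 3450 Ω
Step 3 — With the output port shorted to ground, the output series arm Z2 runs from the junction to ground; the shunt arm Z3 also runs from the junction to ground. They appear in parallel: Z3 || Z2 = 2.969 + j101.2 Ω.
Step 4 — Series with input arm Z1: Z_in = Z1 + (Z3 || Z2) = 32.67 + j101.2 Ω = 106.3∠72.1° Ω.
Step 5 — Source phasor: V = 10.4∠116.2° V = -4.592 + j9.331 V.
Step 6 — Ohm's law: I = V / Z_total = (-4.592 + j9.331) / (32.67 + j101.2) = 0.07025 + j0.06807 A.
Step 7 — Convert to polar: |I| = 0.09782 A, ∠I = 44.1°.

I = 0.09782∠44.1° A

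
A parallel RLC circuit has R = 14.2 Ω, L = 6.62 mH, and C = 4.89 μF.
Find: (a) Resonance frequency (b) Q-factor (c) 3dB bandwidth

Step 1 — Resonance: ω₀ = 1/√(LC) = 1/√(0.00662·4.89e-06) = 5558 rad/s.
Step 2 — f₀ = ω₀/(2π) = 884.6 Hz.
Step 3 — Parallel Q: Q = R/(ω₀L) = 14.2/(5558·0.00662) = 0.3859.
Step 4 — Bandwidth: Δω = ω₀/Q = 1.44e+04 rad/s; BW = Δω/(2π) = 2292 Hz.

(a) f₀ = 884.6 Hz  (b) Q = 0.3859  (c) BW = 2292 Hz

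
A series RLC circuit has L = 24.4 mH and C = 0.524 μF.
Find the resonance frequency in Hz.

Step 1 — Resonance condition Im(Z)=0 gives ω₀ = 1/√(LC).
Step 2 — ω₀ = 1/√(0.0244·5.24e-07) = 8844 rad/s.
Step 3 — f₀ = ω₀/(2π) = 1408 Hz.

f₀ = 1408 Hz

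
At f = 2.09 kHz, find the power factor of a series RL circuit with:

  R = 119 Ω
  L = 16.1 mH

Step 1 — Angular frequency: ω = 2π·f = 2π·2090 = 1.313e+04 rad/s.
Step 2 — Component impedances:
  R: Z = R = 119 Ω
  L: Z = jωL = j·1.313e+04·0.0161 = 0 + j211.4 Ω
Step 3 — Series combination: Z_total = R + L = 119 + j211.4 Ω = 242.6∠60.6° Ω.
Step 4 — Power factor: PF = cos(φ) = Re(Z)/|Z| = 119/242.6 = 0.4905.
Step 5 — Type: Im(Z) = 211.4 ⇒ lagging (phase φ = 60.6°).

PF = 0.4905 (lagging, φ = 60.6°)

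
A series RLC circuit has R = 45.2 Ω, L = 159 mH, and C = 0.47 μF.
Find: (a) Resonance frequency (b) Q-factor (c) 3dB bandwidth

Step 1 — Resonance condition Im(Z)=0 gives ω₀ = 1/√(LC).
Step 2 — ω₀ = 1/√(0.159·4.7e-07) = 3658 rad/s.
Step 3 — f₀ = ω₀/(2π) = 582.2 Hz.
Step 4 — Series Q: Q = ω₀L/R = 3658·0.159/45.2 = 12.87.
Step 5 — 3dB bandwidth: Δω = ω₀/Q = 284.3 rad/s; BW = Δω/(2π) = 45.24 Hz.

(a) f₀ = 582.2 Hz  (b) Q = 12.87  (c) BW = 45.24 Hz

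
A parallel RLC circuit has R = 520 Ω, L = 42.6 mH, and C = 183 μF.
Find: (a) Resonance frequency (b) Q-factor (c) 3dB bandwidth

Step 1 — Resonance: ω₀ = 1/√(LC) = 1/√(0.0426·0.000183) = 358.2 rad/s.
Step 2 — f₀ = ω₀/(2π) = 57 Hz.
Step 3 — Parallel Q: Q = R/(ω₀L) = 520/(358.2·0.0426) = 34.08.
Step 4 — Bandwidth: Δω = ω₀/Q = 10.51 rad/s; BW = Δω/(2π) = 1.672 Hz.

(a) f₀ = 57 Hz  (b) Q = 34.08  (c) BW = 1.672 Hz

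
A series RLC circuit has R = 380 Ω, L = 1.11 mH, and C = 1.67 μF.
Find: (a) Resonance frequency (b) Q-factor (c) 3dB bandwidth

Step 1 — Resonance: ω₀ = 1/√(LC) = 1/√(0.00111·1.67e-06) = 2.323e+04 rad/s.
Step 2 — f₀ = ω₀/(2π) = 3697 Hz.
Step 3 — Series Q: Q = ω₀L/R = 2.323e+04·0.00111/380 = 0.06785.
Step 4 — Bandwidth: Δω = ω₀/Q = 3.423e+05 rad/s; BW = Δω/(2π) = 5.449e+04 Hz.

(a) f₀ = 3697 Hz  (b) Q = 0.06785  (c) BW = 5.449e+04 Hz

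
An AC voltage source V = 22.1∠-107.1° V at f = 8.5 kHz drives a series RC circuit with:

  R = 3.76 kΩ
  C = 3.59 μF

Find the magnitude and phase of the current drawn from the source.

Step 1 — Angular frequency: ω = 2π·f = 2π·8500 = 5.341e+04 rad/s.
Step 2 — Component impedances:
  R: Z = R = 3760 Ω
  C: Z = 1/(jωC) = -j/(ω·C) = 0 - j5.216 Ω
Step 3 — Series combination: Z_total = R + C = 3760 - j5.216 Ω = 3760∠-0.1° Ω.
Step 4 — Source phasor: V = 22.1∠-107.1° V = -6.498 - j21.12 V.
Step 5 — Ohm's law: I = V / Z_total = (-6.498 - j21.12) / (3760 - j5.216) = -0.00172 - j0.00562 A.
Step 6 — Convert to polar: |I| = 0.005878 A, ∠I = -107.0°.

I = 0.005878∠-107.0° A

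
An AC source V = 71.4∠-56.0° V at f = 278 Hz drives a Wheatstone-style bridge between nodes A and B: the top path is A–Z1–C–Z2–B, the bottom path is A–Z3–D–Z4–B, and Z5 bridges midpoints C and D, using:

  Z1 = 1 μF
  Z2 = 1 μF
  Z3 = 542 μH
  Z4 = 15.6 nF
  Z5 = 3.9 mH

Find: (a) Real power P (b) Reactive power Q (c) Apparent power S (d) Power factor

Step 1 — Angular frequency: ω = 2π·f = 2π·278 = 1747 rad/s.
Step 2 — Component impedances:
  Z1: Z = 1/(jωC) = -j/(ω·C) = 0 - j572.5 Ω
  Z2: Z = 1/(jωC) = -j/(ω·C) = 0 - j572.5 Ω
  Z3: Z = jωL = j·1747·0.000542 = 0 + j0.9467 Ω
  Z4: Z = 1/(jωC) = -j/(ω·C) = 0 - j3.67e+04 Ω
  Z5: Z = jωL = j·1747·0.0039 = 0 + j6.812 Ω
Step 3 — Bridge requires nodal analysis (the Z5 bridge couples midpoints C and D, so the two paths cannot be reduced to a simple series/parallel combination). Setting node B to ground and injecting 1 A at node A, the 3-node admittance system at A, C, D solves to V_A = Z_AB = 0 - j556 Ω = 556∠-90.0° Ω.
Step 4 — Source phasor: V = 71.4∠-56.0° V = 39.93 - j59.19 V.
Step 5 — Current: I = V / Z = 0.1065 + j0.0718 A = 0.1284∠34.0° A.
Step 6 — Complex power: S = V·I* = 0 - j9.168 VA.
Step 7 — Real power: P = Re(S) = 0 W.
Step 8 — Reactive power: Q = Im(S) = -9.168 VAR.
Step 9 — Apparent power: |S| = 9.168 VA.
Step 10 — Power factor: PF = P/|S| = 0 (leading).

(a) P = 0 W  (b) Q = -9.168 VAR  (c) S = 9.168 VA  (d) PF = 0 (leading)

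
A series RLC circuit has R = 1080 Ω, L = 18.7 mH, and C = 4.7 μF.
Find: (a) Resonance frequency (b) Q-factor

Step 1 — Resonance condition Im(Z)=0 gives ω₀ = 1/√(LC).
Step 2 — ω₀ = 1/√(0.0187·4.7e-06) = 3373 rad/s.
Step 3 — f₀ = ω₀/(2π) = 536.8 Hz.
Step 4 — Series Q: Q = ω₀L/R = 3373·0.0187/1080 = 0.0584.

(a) f₀ = 536.8 Hz  (b) Q = 0.0584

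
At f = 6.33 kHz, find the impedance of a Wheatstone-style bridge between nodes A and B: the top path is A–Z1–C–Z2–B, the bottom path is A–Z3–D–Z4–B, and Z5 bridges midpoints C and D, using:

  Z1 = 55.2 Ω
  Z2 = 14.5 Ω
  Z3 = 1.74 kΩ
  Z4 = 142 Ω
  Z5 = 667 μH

Step 1 — Angular frequency: ω = 2π·f = 2π·6330 = 3.977e+04 rad/s.
Step 2 — Component impedances:
  Z1: Z = R = 55.2 Ω
  Z2: Z = R = 14.5 Ω
  Z3: Z = R = 1740 Ω
  Z4: Z = R = 142 Ω
  Z5: Z = jωL = j·3.977e+04·0.000667 = 0 + j26.53 Ω
Step 3 — Bridge requires nodal analysis (the Z5 bridge couples midpoints C and D, so the two paths cannot be reduced to a simple series/parallel combination). Setting node B to ground and injecting 1 A at node A, the 3-node admittance system at A, C, D solves to V_A = Z_AB = 66.68 + j0.09832 Ω = 66.68∠0.1° Ω.

Z = 66.68 + j0.09832 Ω = 66.68∠0.1° Ω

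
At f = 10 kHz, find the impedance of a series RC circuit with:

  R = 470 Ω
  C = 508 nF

Step 1 — Angular frequency: ω = 2π·f = 2π·1e+04 = 6.283e+04 rad/s.
Step 2 — Component impedances:
  R: Z = R = 470 Ω
  C: Z = 1/(jωC) = -j/(ω·C) = 0 - j31.33 Ω
Step 3 — Series combination: Z_total = R + C = 470 - j31.33 Ω = 471∠-3.8° Ω.

Z = 470 - j31.33 Ω = 471∠-3.8° Ω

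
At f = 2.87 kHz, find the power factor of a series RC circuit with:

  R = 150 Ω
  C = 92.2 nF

Step 1 — Angular frequency: ω = 2π·f = 2π·2870 = 1.803e+04 rad/s.
Step 2 — Component impedances:
  R: Z = R = 150 Ω
  C: Z = 1/(jωC) = -j/(ω·C) = 0 - j601.5 Ω
Step 3 — Series combination: Z_total = R + C = 150 - j601.5 Ω = 619.9∠-76.0° Ω.
Step 4 — Power factor: PF = cos(φ) = Re(Z)/|Z| = 150/619.9 = 0.242.
Step 5 — Type: Im(Z) = -601.5 ⇒ leading (phase φ = -76.0°).

PF = 0.242 (leading, φ = -76.0°)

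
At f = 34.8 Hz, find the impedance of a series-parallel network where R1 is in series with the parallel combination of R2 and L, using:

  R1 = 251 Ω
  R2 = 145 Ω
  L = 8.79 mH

Step 1 — Angular frequency: ω = 2π·f = 2π·34.8 = 218.7 rad/s.
Step 2 — Component impedances:
  R1: Z = R = 251 Ω
  R2: Z = R = 145 Ω
  L: Z = jωL = j·218.7·0.00879 = 0 + j1.922 Ω
Step 3 — Parallel branch: R2 || L = 1/(1/R2 + 1/L) = 0.02547 + j1.922 Ω.
Step 4 — Series with R1: Z_total = R1 + (R2 || L) = 251 + j1.922 Ω = 251∠0.4° Ω.

Z = 251 + j1.922 Ω = 251∠0.4° Ω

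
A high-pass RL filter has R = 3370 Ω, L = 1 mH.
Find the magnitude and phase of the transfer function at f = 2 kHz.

Step 1 — Angular frequency: ω = 2π·2000 = 1.257e+04 rad/s.
Step 2 — Transfer function: H(jω) = jωL/(R + jωL).
Step 3 — Numerator jωL = j·12.57; denominator R + jωL = 3370 + j12.57.
Step 4 — H = 1.39e-05 + j0.003729.
Step 5 — Magnitude: |H| = 0.003729 (-48.6 dB); phase: φ = 89.8°.

|H| = 0.003729 (-48.6 dB), φ = 89.8°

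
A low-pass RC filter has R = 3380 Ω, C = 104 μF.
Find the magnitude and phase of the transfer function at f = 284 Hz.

Step 1 — Angular frequency: ω = 2π·284 = 1784 rad/s.
Step 2 — Transfer function: H(jω) = 1/(1 + jωRC).
Step 3 — Denominator: 1 + jωRC = 1 + j·1784·3380·0.000104 = 1 + j627.3.
Step 4 — H = 2.542e-06 - j0.001594.
Step 5 — Magnitude: |H| = 0.001594 (-55.9 dB); phase: φ = -89.9°.

|H| = 0.001594 (-55.9 dB), φ = -89.9°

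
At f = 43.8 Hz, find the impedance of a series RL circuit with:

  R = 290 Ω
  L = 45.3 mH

Step 1 — Angular frequency: ω = 2π·f = 2π·43.8 = 275.2 rad/s.
Step 2 — Component impedances:
  R: Z = R = 290 Ω
  L: Z = jωL = j·275.2·0.0453 = 0 + j12.47 Ω
Step 3 — Series combination: Z_total = R + L = 290 + j12.47 Ω = 290.3∠2.5° Ω.

Z = 290 + j12.47 Ω = 290.3∠2.5° Ω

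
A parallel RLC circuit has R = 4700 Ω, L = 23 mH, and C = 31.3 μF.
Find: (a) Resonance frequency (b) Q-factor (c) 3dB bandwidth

Step 1 — Resonance: ω₀ = 1/√(LC) = 1/√(0.023·3.13e-05) = 1179 rad/s.
Step 2 — f₀ = ω₀/(2π) = 187.6 Hz.
Step 3 — Parallel Q: Q = R/(ω₀L) = 4700/(1179·0.023) = 173.4.
Step 4 — Bandwidth: Δω = ω₀/Q = 6.798 rad/s; BW = Δω/(2π) = 1.082 Hz.

(a) f₀ = 187.6 Hz  (b) Q = 173.4  (c) BW = 1.082 Hz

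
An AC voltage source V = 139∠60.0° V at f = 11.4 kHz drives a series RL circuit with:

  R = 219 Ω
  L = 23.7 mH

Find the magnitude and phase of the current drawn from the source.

Step 1 — Angular frequency: ω = 2π·f = 2π·1.14e+04 = 7.163e+04 rad/s.
Step 2 — Component impedances:
  R: Z = R = 219 Ω
  L: Z = jωL = j·7.163e+04·0.0237 = 0 + j1698 Ω
Step 3 — Series combination: Z_total = R + L = 219 + j1698 Ω = 1712∠82.6° Ω.
Step 4 — Source phasor: V = 139∠60.0° V = 69.5 + j120.4 V.
Step 5 — Ohm's law: I = V / Z_total = (69.5 + j120.4) / (219 + j1698) = 0.07495 - j0.03127 A.
Step 6 — Convert to polar: |I| = 0.08121 A, ∠I = -22.6°.

I = 0.08121∠-22.6° A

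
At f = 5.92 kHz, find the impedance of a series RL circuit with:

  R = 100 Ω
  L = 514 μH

Step 1 — Angular frequency: ω = 2π·f = 2π·5920 = 3.72e+04 rad/s.
Step 2 — Component impedances:
  R: Z = R = 100 Ω
  L: Z = jωL = j·3.72e+04·0.000514 = 0 + j19.12 Ω
Step 3 — Series combination: Z_total = R + L = 100 + j19.12 Ω = 101.8∠10.8° Ω.

Z = 100 + j19.12 Ω = 101.8∠10.8° Ω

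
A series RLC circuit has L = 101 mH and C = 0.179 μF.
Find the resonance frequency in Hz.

Step 1 — Resonance condition Im(Z)=0 gives ω₀ = 1/√(LC).
Step 2 — ω₀ = 1/√(0.101·1.79e-07) = 7437 rad/s.
Step 3 — f₀ = ω₀/(2π) = 1184 Hz.

f₀ = 1184 Hz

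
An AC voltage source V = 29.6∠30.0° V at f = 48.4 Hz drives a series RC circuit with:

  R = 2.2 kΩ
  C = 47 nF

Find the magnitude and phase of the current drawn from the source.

Step 1 — Angular frequency: ω = 2π·f = 2π·48.4 = 304.1 rad/s.
Step 2 — Component impedances:
  R: Z = R = 2200 Ω
  C: Z = 1/(jωC) = -j/(ω·C) = 0 - j6.996e+04 Ω
Step 3 — Series combination: Z_total = R + C = 2200 - j6.996e+04 Ω = 7e+04∠-88.2° Ω.
Step 4 — Source phasor: V = 29.6∠30.0° V = 25.63 + j14.8 V.
Step 5 — Ohm's law: I = V / Z_total = (25.63 + j14.8) / (2200 - j6.996e+04) = -0.0001998 + j0.0003727 A.
Step 6 — Convert to polar: |I| = 0.0004229 A, ∠I = 118.2°.

I = 0.0004229∠118.2° A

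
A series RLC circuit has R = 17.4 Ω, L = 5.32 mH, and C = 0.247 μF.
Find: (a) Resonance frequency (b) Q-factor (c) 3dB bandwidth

Step 1 — Resonance: ω₀ = 1/√(LC) = 1/√(0.00532·2.47e-07) = 2.759e+04 rad/s.
Step 2 — f₀ = ω₀/(2π) = 4391 Hz.
Step 3 — Series Q: Q = ω₀L/R = 2.759e+04·0.00532/17.4 = 8.434.
Step 4 — Bandwidth: Δω = ω₀/Q = 3271 rad/s; BW = Δω/(2π) = 520.5 Hz.

(a) f₀ = 4391 Hz  (b) Q = 8.434  (c) BW = 520.5 Hz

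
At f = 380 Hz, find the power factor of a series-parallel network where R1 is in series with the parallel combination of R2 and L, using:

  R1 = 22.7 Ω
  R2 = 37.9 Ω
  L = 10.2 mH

Step 1 — Angular frequency: ω = 2π·f = 2π·380 = 2388 rad/s.
Step 2 — Component impedances:
  R1: Z = R = 22.7 Ω
  R2: Z = R = 37.9 Ω
  L: Z = jωL = j·2388·0.0102 = 0 + j24.35 Ω
Step 3 — Parallel branch: R2 || L = 1/(1/R2 + 1/L) = 11.08 + j17.24 Ω.
Step 4 — Series with R1: Z_total = R1 + (R2 || L) = 33.78 + j17.24 Ω = 37.92∠27.0° Ω.
Step 5 — Power factor: PF = cos(φ) = Re(Z)/|Z| = 33.776/37.92 = 0.8907.
Step 6 — Type: Im(Z) = 17.24 ⇒ lagging (phase φ = 27.0°).

PF = 0.8907 (lagging, φ = 27.0°)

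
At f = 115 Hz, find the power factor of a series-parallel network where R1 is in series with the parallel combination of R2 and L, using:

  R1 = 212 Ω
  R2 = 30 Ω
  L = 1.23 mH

Step 1 — Angular frequency: ω = 2π·f = 2π·115 = 722.6 rad/s.
Step 2 — Component impedances:
  R1: Z = R = 212 Ω
  R2: Z = R = 30 Ω
  L: Z = jωL = j·722.6·0.00123 = 0 + j0.8888 Ω
Step 3 — Parallel branch: R2 || L = 1/(1/R2 + 1/L) = 0.02631 + j0.888 Ω.
Step 4 — Series with R1: Z_total = R1 + (R2 || L) = 212 + j0.888 Ω = 212∠0.2° Ω.
Step 5 — Power factor: PF = cos(φ) = Re(Z)/|Z| = 212/212 = 1.
Step 6 — Type: Im(Z) = 0.888 ⇒ lagging (phase φ = 0.2°).

PF = 1 (lagging, φ = 0.2°)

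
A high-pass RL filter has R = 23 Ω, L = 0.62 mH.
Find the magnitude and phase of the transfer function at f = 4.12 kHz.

Step 1 — Angular frequency: ω = 2π·4120 = 2.589e+04 rad/s.
Step 2 — Transfer function: H(jω) = jωL/(R + jωL).
Step 3 — Numerator jωL = j·16.05; denominator R + jωL = 23 + j16.05.
Step 4 — H = 0.3275 + j0.4693.
Step 5 — Magnitude: |H| = 0.5723 (-4.8 dB); phase: φ = 55.1°.

|H| = 0.5723 (-4.8 dB), φ = 55.1°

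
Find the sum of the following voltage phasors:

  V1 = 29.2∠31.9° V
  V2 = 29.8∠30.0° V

Step 1 — Convert each phasor to rectangular form:
  V1 = 29.2·(cos(31.9°) + j·sin(31.9°)) = 24.79 + j15.43 V
  V2 = 29.8·(cos(30.0°) + j·sin(30.0°)) = 25.81 + j14.9 V
Step 2 — Sum components: V_total = 50.6 + j30.33 V.
Step 3 — Convert to polar: |V_total| = 58.99 V, ∠V_total = 30.9°.

V_total = 58.99∠30.9° V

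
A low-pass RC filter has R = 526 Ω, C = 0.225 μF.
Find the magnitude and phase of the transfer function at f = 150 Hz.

Step 1 — Angular frequency: ω = 2π·150 = 942.5 rad/s.
Step 2 — Transfer function: H(jω) = 1/(1 + jωRC).
Step 3 — Denominator: 1 + jωRC = 1 + j·942.5·526·2.25e-07 = 1 + j0.1115.
Step 4 — H = 0.9877 - j0.1102.
Step 5 — Magnitude: |H| = 0.9938 (-0.1 dB); phase: φ = -6.4°.

|H| = 0.9938 (-0.1 dB), φ = -6.4°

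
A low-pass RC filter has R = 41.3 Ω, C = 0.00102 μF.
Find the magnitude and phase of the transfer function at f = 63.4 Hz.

Step 1 — Angular frequency: ω = 2π·63.4 = 398.4 rad/s.
Step 2 — Transfer function: H(jω) = 1/(1 + jωRC).
Step 3 — Denominator: 1 + jωRC = 1 + j·398.4·41.3·1.02e-09 = 1 + j1.678e-05.
Step 4 — H = 1 - j1.678e-05.
Step 5 — Magnitude: |H| = 1 (-0.0 dB); phase: φ = -0.0°.

|H| = 1 (-0.0 dB), φ = -0.0°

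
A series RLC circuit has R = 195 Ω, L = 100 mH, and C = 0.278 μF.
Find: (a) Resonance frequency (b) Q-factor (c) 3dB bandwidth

Step 1 — Resonance condition Im(Z)=0 gives ω₀ = 1/√(LC).
Step 2 — ω₀ = 1/√(0.1·2.78e-07) = 5998 rad/s.
Step 3 — f₀ = ω₀/(2π) = 954.5 Hz.
Step 4 — Series Q: Q = ω₀L/R = 5998·0.1/195 = 3.076.
Step 5 — 3dB bandwidth: Δω = ω₀/Q = 1950 rad/s; BW = Δω/(2π) = 310.4 Hz.

(a) f₀ = 954.5 Hz  (b) Q = 3.076  (c) BW = 310.4 Hz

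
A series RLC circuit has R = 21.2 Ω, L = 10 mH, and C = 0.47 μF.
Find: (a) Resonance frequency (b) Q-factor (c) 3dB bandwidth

Step 1 — Resonance condition Im(Z)=0 gives ω₀ = 1/√(LC).
Step 2 — ω₀ = 1/√(0.01·4.7e-07) = 1.459e+04 rad/s.
Step 3 — f₀ = ω₀/(2π) = 2322 Hz.
Step 4 — Series Q: Q = ω₀L/R = 1.459e+04·0.01/21.2 = 6.88.
Step 5 — 3dB bandwidth: Δω = ω₀/Q = 2120 rad/s; BW = Δω/(2π) = 337.4 Hz.

(a) f₀ = 2322 Hz  (b) Q = 6.88  (c) BW = 337.4 Hz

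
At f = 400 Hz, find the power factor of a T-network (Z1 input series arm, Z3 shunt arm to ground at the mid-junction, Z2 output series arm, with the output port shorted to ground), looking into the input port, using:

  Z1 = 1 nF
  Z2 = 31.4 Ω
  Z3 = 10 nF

Step 1 — Angular frequency: ω = 2π·f = 2π·400 = 2513 rad/s.
Step 2 — Component impedances:
  Z1: Z = 1/(jωC) = -j/(ω·C) = 0 - j3.979e+05 Ω
  Z2: Z = R = 31.4 Ω
  Z3: Z = 1/(jωC) = -j/(ω·C) = 0 - j3.979e+04 Ω
Step 3 — With the output port shorted to ground, the output series arm Z2 runs from the junction to ground; the shunt arm Z3 also runs from the junction to ground. They appear in parallel: Z3 || Z2 = 31.4 - j0.02478 Ω.
Step 4 — Series with input arm Z1: Z_in = Z1 + (Z3 || Z2) = 31.4 - j3.979e+05 Ω = 3.979e+05∠-90.0° Ω.
Step 5 — Power factor: PF = cos(φ) = Re(Z)/|Z| = 31.4/3.9789e+05 = 7.892e-05.
Step 6 — Type: Im(Z) = -3.979e+05 ⇒ leading (phase φ = -90.0°).

PF = 7.892e-05 (leading, φ = -90.0°)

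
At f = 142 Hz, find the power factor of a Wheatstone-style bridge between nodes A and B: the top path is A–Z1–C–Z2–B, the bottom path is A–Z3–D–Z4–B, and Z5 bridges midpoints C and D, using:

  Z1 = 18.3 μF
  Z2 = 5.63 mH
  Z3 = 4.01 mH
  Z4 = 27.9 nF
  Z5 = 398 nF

Step 1 — Angular frequency: ω = 2π·f = 2π·142 = 892.2 rad/s.
Step 2 — Component impedances:
  Z1: Z = 1/(jωC) = -j/(ω·C) = 0 - j61.25 Ω
  Z2: Z = jωL = j·892.2·0.00563 = 0 + j5.023 Ω
  Z3: Z = jωL = j·892.2·0.00401 = 0 + j3.578 Ω
  Z4: Z = 1/(jωC) = -j/(ω·C) = 0 - j4.017e+04 Ω
  Z5: Z = 1/(jωC) = -j/(ω·C) = 0 - j2816 Ω
Step 3 — Bridge requires nodal analysis (the Z5 bridge couples midpoints C and D, so the two paths cannot be reduced to a simple series/parallel combination). Setting node B to ground and injecting 1 A at node A, the 3-node admittance system at A, C, D solves to V_A = Z_AB = 0 - j54.84 Ω = 54.84∠-90.0° Ω.
Step 4 — Power factor: PF = cos(φ) = Re(Z)/|Z| = 0/54.84 = 0.
Step 5 — Type: Im(Z) = -54.84 ⇒ leading (phase φ = -90.0°).

PF = 0 (leading, φ = -90.0°)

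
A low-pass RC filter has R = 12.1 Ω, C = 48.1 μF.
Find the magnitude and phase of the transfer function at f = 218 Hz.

Step 1 — Angular frequency: ω = 2π·218 = 1370 rad/s.
Step 2 — Transfer function: H(jω) = 1/(1 + jωRC).
Step 3 — Denominator: 1 + jωRC = 1 + j·1370·12.1·4.81e-05 = 1 + j0.7972.
Step 4 — H = 0.6114 - j0.4874.
Step 5 — Magnitude: |H| = 0.7819 (-2.1 dB); phase: φ = -38.6°.

|H| = 0.7819 (-2.1 dB), φ = -38.6°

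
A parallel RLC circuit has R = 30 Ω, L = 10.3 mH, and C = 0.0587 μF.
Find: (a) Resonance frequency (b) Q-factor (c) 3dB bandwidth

Step 1 — Resonance: ω₀ = 1/√(LC) = 1/√(0.0103·5.87e-08) = 4.067e+04 rad/s.
Step 2 — f₀ = ω₀/(2π) = 6473 Hz.
Step 3 — Parallel Q: Q = R/(ω₀L) = 30/(4.067e+04·0.0103) = 0.07162.
Step 4 — Bandwidth: Δω = ω₀/Q = 5.679e+05 rad/s; BW = Δω/(2π) = 9.038e+04 Hz.

(a) f₀ = 6473 Hz  (b) Q = 0.07162  (c) BW = 9.038e+04 Hz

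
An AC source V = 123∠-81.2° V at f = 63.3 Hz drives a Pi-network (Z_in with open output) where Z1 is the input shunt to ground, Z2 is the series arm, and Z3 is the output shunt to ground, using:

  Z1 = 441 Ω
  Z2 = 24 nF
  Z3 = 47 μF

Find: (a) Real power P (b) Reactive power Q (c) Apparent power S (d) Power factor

Step 1 — Angular frequency: ω = 2π·f = 2π·63.3 = 397.7 rad/s.
Step 2 — Component impedances:
  Z1: Z = R = 441 Ω
  Z2: Z = 1/(jωC) = -j/(ω·C) = 0 - j1.048e+05 Ω
  Z3: Z = 1/(jωC) = -j/(ω·C) = 0 - j53.5 Ω
Step 3 — With open output, the series arm Z2 and the output shunt Z3 appear in series to ground: Z2 + Z3 = 0 - j1.048e+05 Ω.
Step 4 — Parallel with input shunt Z1: Z_in = Z1 || (Z2 + Z3) = 441 - j1.855 Ω = 441∠-0.2° Ω.
Step 5 — Source phasor: V = 123∠-81.2° V = 18.82 - j121.6 V.
Step 6 — Current: I = V / Z = 0.04383 - j0.2754 A = 0.2789∠-81.0° A.
Step 7 — Complex power: S = V·I* = 34.31 - j0.1443 VA.
Step 8 — Real power: P = Re(S) = 34.31 W.
Step 9 — Reactive power: Q = Im(S) = -0.1443 VAR.
Step 10 — Apparent power: |S| = 34.31 VA.
Step 11 — Power factor: PF = P/|S| = 1 (leading).

(a) P = 34.31 W  (b) Q = -0.1443 VAR  (c) S = 34.31 VA  (d) PF = 1 (leading)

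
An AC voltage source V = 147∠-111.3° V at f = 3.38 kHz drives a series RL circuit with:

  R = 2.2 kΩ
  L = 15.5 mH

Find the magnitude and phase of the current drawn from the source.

Step 1 — Angular frequency: ω = 2π·f = 2π·3380 = 2.124e+04 rad/s.
Step 2 — Component impedances:
  R: Z = R = 2200 Ω
  L: Z = jωL = j·2.124e+04·0.0155 = 0 + j329.2 Ω
Step 3 — Series combination: Z_total = R + L = 2200 + j329.2 Ω = 2224∠8.5° Ω.
Step 4 — Source phasor: V = 147∠-111.3° V = -53.4 - j137 V.
Step 5 — Ohm's law: I = V / Z_total = (-53.4 - j137) / (2200 + j329.2) = -0.03285 - j0.05734 A.
Step 6 — Convert to polar: |I| = 0.06608 A, ∠I = -119.8°.

I = 0.06608∠-119.8° A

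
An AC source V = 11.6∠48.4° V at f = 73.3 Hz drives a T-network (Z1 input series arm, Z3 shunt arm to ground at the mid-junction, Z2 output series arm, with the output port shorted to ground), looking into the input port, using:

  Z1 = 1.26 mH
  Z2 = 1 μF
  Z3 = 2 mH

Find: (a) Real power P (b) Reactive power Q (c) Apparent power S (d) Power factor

Step 1 — Angular frequency: ω = 2π·f = 2π·73.3 = 460.6 rad/s.
Step 2 — Component impedances:
  Z1: Z = jωL = j·460.6·0.00126 = 0 + j0.5803 Ω
  Z2: Z = 1/(jωC) = -j/(ω·C) = 0 - j2171 Ω
  Z3: Z = jωL = j·460.6·0.002 = 0 + j0.9211 Ω
Step 3 — With the output port shorted to ground, the output series arm Z2 runs from the junction to ground; the shunt arm Z3 also runs from the junction to ground. They appear in parallel: Z3 || Z2 = 0 + j0.9215 Ω.
Step 4 — Series with input arm Z1: Z_in = Z1 + (Z3 || Z2) = 0 + j1.502 Ω = 1.502∠90.0° Ω.
Step 5 — Source phasor: V = 11.6∠48.4° V = 7.702 + j8.674 V.
Step 6 — Current: I = V / Z = 5.776 - j5.128 A = 7.724∠-41.6° A.
Step 7 — Complex power: S = V·I* = 0 + j89.6 VA.
Step 8 — Real power: P = Re(S) = 0 W.
Step 9 — Reactive power: Q = Im(S) = 89.6 VAR.
Step 10 — Apparent power: |S| = 89.6 VA.
Step 11 — Power factor: PF = P/|S| = 0 (lagging).

(a) P = 0 W  (b) Q = 89.6 VAR  (c) S = 89.6 VA  (d) PF = 0 (lagging)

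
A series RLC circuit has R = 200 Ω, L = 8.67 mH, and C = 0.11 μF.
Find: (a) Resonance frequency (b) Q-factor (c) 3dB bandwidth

Step 1 — Resonance condition Im(Z)=0 gives ω₀ = 1/√(LC).
Step 2 — ω₀ = 1/√(0.00867·1.1e-07) = 3.238e+04 rad/s.
Step 3 — f₀ = ω₀/(2π) = 5154 Hz.
Step 4 — Series Q: Q = ω₀L/R = 3.238e+04·0.00867/200 = 1.404.
Step 5 — 3dB bandwidth: Δω = ω₀/Q = 2.307e+04 rad/s; BW = Δω/(2π) = 3671 Hz.

(a) f₀ = 5154 Hz  (b) Q = 1.404  (c) BW = 3671 Hz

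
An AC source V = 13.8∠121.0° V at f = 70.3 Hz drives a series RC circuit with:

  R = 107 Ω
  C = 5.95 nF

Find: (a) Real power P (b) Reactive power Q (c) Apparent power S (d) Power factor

Step 1 — Angular frequency: ω = 2π·f = 2π·70.3 = 441.7 rad/s.
Step 2 — Component impedances:
  R: Z = R = 107 Ω
  C: Z = 1/(jωC) = -j/(ω·C) = 0 - j3.805e+05 Ω
Step 3 — Series combination: Z_total = R + C = 107 - j3.805e+05 Ω = 3.805e+05∠-90.0° Ω.
Step 4 — Source phasor: V = 13.8∠121.0° V = -7.108 + j11.83 V.
Step 5 — Current: I = V / Z = -3.109e-05 - j1.867e-05 A = 3.627e-05∠-149.0° A.
Step 6 — Complex power: S = V·I* = 1.407e-07 - j0.0005005 VA.
Step 7 — Real power: P = Re(S) = 1.407e-07 W.
Step 8 — Reactive power: Q = Im(S) = -0.0005005 VAR.
Step 9 — Apparent power: |S| = 0.0005005 VA.
Step 10 — Power factor: PF = P/|S| = 0.0002812 (leading).

(a) P = 1.407e-07 W  (b) Q = -0.0005005 VAR  (c) S = 0.0005005 VA  (d) PF = 0.0002812 (leading)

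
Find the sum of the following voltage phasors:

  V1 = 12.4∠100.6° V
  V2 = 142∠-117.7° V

Step 1 — Convert each phasor to rectangular form:
  V1 = 12.4·(cos(100.6°) + j·sin(100.6°)) = -2.281 + j12.19 V
  V2 = 142·(cos(-117.7°) + j·sin(-117.7°)) = -66.01 - j125.7 V
Step 2 — Sum components: V_total = -68.29 - j113.5 V.
Step 3 — Convert to polar: |V_total| = 132.5 V, ∠V_total = -121.0°.

V_total = 132.5∠-121.0° V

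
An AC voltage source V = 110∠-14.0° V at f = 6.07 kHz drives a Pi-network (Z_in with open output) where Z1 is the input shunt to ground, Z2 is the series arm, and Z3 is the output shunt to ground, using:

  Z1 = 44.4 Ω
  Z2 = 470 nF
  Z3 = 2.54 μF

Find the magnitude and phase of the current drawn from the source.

Step 1 — Angular frequency: ω = 2π·f = 2π·6070 = 3.814e+04 rad/s.
Step 2 — Component impedances:
  Z1: Z = R = 44.4 Ω
  Z2: Z = 1/(jωC) = -j/(ω·C) = 0 - j55.79 Ω
  Z3: Z = 1/(jωC) = -j/(ω·C) = 0 - j10.32 Ω
Step 3 — With open output, the series arm Z2 and the output shunt Z3 appear in series to ground: Z2 + Z3 = 0 - j66.11 Ω.
Step 4 — Parallel with input shunt Z1: Z_in = Z1 || (Z2 + Z3) = 30.6 - j20.55 Ω = 36.86∠-33.9° Ω.
Step 5 — Source phasor: V = 110∠-14.0° V = 106.7 - j26.61 V.
Step 6 — Ohm's law: I = V / Z_total = (106.7 - j26.61) / (30.6 - j20.55) = 2.806 + j1.015 A.
Step 7 — Convert to polar: |I| = 2.984 A, ∠I = 19.9°.

I = 2.984∠19.9° A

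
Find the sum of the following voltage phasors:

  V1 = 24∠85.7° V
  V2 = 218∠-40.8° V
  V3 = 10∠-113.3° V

Step 1 — Convert each phasor to rectangular form:
  V1 = 24·(cos(85.7°) + j·sin(85.7°)) = 1.799 + j23.93 V
  V2 = 218·(cos(-40.8°) + j·sin(-40.8°)) = 165 - j142.4 V
  V3 = 10·(cos(-113.3°) + j·sin(-113.3°)) = -3.955 - j9.184 V
Step 2 — Sum components: V_total = 162.9 - j127.7 V.
Step 3 — Convert to polar: |V_total| = 207 V, ∠V_total = -38.1°.

V_total = 207∠-38.1° V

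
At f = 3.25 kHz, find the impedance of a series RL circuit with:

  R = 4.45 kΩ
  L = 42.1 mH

Step 1 — Angular frequency: ω = 2π·f = 2π·3250 = 2.042e+04 rad/s.
Step 2 — Component impedances:
  R: Z = R = 4450 Ω
  L: Z = jωL = j·2.042e+04·0.0421 = 0 + j859.7 Ω
Step 3 — Series combination: Z_total = R + L = 4450 + j859.7 Ω = 4532∠10.9° Ω.

Z = 4450 + j859.7 Ω = 4532∠10.9° Ω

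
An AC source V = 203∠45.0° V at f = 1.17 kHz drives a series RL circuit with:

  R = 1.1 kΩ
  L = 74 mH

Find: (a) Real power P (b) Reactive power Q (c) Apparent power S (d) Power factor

Step 1 — Angular frequency: ω = 2π·f = 2π·1170 = 7351 rad/s.
Step 2 — Component impedances:
  R: Z = R = 1100 Ω
  L: Z = jωL = j·7351·0.074 = 0 + j544 Ω
Step 3 — Series combination: Z_total = R + L = 1100 + j544 Ω = 1227∠26.3° Ω.
Step 4 — Source phasor: V = 203∠45.0° V = 143.5 + j143.5 V.
Step 5 — Current: I = V / Z = 0.1567 + j0.053 A = 0.1654∠18.7° A.
Step 6 — Complex power: S = V·I* = 30.1 + j14.89 VA.
Step 7 — Real power: P = Re(S) = 30.1 W.
Step 8 — Reactive power: Q = Im(S) = 14.89 VAR.
Step 9 — Apparent power: |S| = 33.58 VA.
Step 10 — Power factor: PF = P/|S| = 0.8964 (lagging).

(a) P = 30.1 W  (b) Q = 14.89 VAR  (c) S = 33.58 VA  (d) PF = 0.8964 (lagging)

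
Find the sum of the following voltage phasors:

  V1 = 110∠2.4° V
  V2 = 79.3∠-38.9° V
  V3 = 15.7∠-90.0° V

Step 1 — Convert each phasor to rectangular form:
  V1 = 110·(cos(2.4°) + j·sin(2.4°)) = 109.9 + j4.606 V
  V2 = 79.3·(cos(-38.9°) + j·sin(-38.9°)) = 61.71 - j49.8 V
  V3 = 15.7·(cos(-90.0°) + j·sin(-90.0°)) = 0 - j15.7 V
Step 2 — Sum components: V_total = 171.6 - j60.89 V.
Step 3 — Convert to polar: |V_total| = 182.1 V, ∠V_total = -19.5°.

V_total = 182.1∠-19.5° V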